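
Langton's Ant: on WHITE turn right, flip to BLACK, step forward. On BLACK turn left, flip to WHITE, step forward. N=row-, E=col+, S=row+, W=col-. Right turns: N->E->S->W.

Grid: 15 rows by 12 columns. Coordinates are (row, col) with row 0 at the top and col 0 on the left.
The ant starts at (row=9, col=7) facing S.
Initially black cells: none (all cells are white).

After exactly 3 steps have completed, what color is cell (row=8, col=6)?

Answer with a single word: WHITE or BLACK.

Answer: BLACK

Derivation:
Step 1: on WHITE (9,7): turn R to W, flip to black, move to (9,6). |black|=1
Step 2: on WHITE (9,6): turn R to N, flip to black, move to (8,6). |black|=2
Step 3: on WHITE (8,6): turn R to E, flip to black, move to (8,7). |black|=3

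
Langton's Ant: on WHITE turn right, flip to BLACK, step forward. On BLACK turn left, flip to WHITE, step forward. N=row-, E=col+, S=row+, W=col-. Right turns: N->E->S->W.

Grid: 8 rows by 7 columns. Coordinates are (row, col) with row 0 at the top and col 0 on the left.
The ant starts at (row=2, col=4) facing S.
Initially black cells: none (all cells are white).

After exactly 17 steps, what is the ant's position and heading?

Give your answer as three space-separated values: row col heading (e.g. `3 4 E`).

Answer: 2 5 E

Derivation:
Step 1: on WHITE (2,4): turn R to W, flip to black, move to (2,3). |black|=1
Step 2: on WHITE (2,3): turn R to N, flip to black, move to (1,3). |black|=2
Step 3: on WHITE (1,3): turn R to E, flip to black, move to (1,4). |black|=3
Step 4: on WHITE (1,4): turn R to S, flip to black, move to (2,4). |black|=4
Step 5: on BLACK (2,4): turn L to E, flip to white, move to (2,5). |black|=3
Step 6: on WHITE (2,5): turn R to S, flip to black, move to (3,5). |black|=4
Step 7: on WHITE (3,5): turn R to W, flip to black, move to (3,4). |black|=5
Step 8: on WHITE (3,4): turn R to N, flip to black, move to (2,4). |black|=6
Step 9: on WHITE (2,4): turn R to E, flip to black, move to (2,5). |black|=7
Step 10: on BLACK (2,5): turn L to N, flip to white, move to (1,5). |black|=6
Step 11: on WHITE (1,5): turn R to E, flip to black, move to (1,6). |black|=7
Step 12: on WHITE (1,6): turn R to S, flip to black, move to (2,6). |black|=8
Step 13: on WHITE (2,6): turn R to W, flip to black, move to (2,5). |black|=9
Step 14: on WHITE (2,5): turn R to N, flip to black, move to (1,5). |black|=10
Step 15: on BLACK (1,5): turn L to W, flip to white, move to (1,4). |black|=9
Step 16: on BLACK (1,4): turn L to S, flip to white, move to (2,4). |black|=8
Step 17: on BLACK (2,4): turn L to E, flip to white, move to (2,5). |black|=7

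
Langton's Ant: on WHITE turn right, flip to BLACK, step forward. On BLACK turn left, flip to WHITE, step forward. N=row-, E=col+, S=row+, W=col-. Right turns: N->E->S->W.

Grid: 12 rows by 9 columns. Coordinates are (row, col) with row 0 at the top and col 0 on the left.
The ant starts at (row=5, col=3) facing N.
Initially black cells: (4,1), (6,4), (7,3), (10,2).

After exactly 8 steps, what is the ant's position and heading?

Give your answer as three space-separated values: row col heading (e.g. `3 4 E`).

Step 1: on WHITE (5,3): turn R to E, flip to black, move to (5,4). |black|=5
Step 2: on WHITE (5,4): turn R to S, flip to black, move to (6,4). |black|=6
Step 3: on BLACK (6,4): turn L to E, flip to white, move to (6,5). |black|=5
Step 4: on WHITE (6,5): turn R to S, flip to black, move to (7,5). |black|=6
Step 5: on WHITE (7,5): turn R to W, flip to black, move to (7,4). |black|=7
Step 6: on WHITE (7,4): turn R to N, flip to black, move to (6,4). |black|=8
Step 7: on WHITE (6,4): turn R to E, flip to black, move to (6,5). |black|=9
Step 8: on BLACK (6,5): turn L to N, flip to white, move to (5,5). |black|=8

Answer: 5 5 N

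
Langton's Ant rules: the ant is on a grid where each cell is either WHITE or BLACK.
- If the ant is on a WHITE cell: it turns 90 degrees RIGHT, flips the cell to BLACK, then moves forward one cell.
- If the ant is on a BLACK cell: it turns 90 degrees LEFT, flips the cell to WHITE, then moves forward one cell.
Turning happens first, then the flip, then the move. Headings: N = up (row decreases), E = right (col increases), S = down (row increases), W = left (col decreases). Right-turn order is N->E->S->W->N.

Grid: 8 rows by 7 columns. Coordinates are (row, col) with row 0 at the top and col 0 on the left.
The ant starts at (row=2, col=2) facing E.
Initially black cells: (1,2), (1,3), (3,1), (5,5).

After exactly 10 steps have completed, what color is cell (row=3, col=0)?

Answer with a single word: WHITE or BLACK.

Step 1: on WHITE (2,2): turn R to S, flip to black, move to (3,2). |black|=5
Step 2: on WHITE (3,2): turn R to W, flip to black, move to (3,1). |black|=6
Step 3: on BLACK (3,1): turn L to S, flip to white, move to (4,1). |black|=5
Step 4: on WHITE (4,1): turn R to W, flip to black, move to (4,0). |black|=6
Step 5: on WHITE (4,0): turn R to N, flip to black, move to (3,0). |black|=7
Step 6: on WHITE (3,0): turn R to E, flip to black, move to (3,1). |black|=8
Step 7: on WHITE (3,1): turn R to S, flip to black, move to (4,1). |black|=9
Step 8: on BLACK (4,1): turn L to E, flip to white, move to (4,2). |black|=8
Step 9: on WHITE (4,2): turn R to S, flip to black, move to (5,2). |black|=9
Step 10: on WHITE (5,2): turn R to W, flip to black, move to (5,1). |black|=10

Answer: BLACK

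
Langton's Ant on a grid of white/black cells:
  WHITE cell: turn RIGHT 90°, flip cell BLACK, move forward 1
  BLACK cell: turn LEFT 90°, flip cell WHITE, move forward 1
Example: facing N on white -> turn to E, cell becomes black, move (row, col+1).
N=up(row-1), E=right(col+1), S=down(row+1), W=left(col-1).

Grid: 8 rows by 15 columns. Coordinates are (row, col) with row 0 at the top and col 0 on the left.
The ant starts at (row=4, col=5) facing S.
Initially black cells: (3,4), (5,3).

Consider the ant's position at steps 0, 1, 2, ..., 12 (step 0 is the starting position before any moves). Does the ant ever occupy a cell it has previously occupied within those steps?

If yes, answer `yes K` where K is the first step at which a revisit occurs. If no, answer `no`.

Answer: yes 6

Derivation:
Step 1: on WHITE (4,5): turn R to W, flip to black, move to (4,4). |black|=3 — new cell
Step 2: on WHITE (4,4): turn R to N, flip to black, move to (3,4). |black|=4 — new cell
Step 3: on BLACK (3,4): turn L to W, flip to white, move to (3,3). |black|=3 — new cell
Step 4: on WHITE (3,3): turn R to N, flip to black, move to (2,3). |black|=4 — new cell
Step 5: on WHITE (2,3): turn R to E, flip to black, move to (2,4). |black|=5 — new cell
Step 6: on WHITE (2,4): turn R to S, flip to black, move to (3,4). |black|=6 — REVISIT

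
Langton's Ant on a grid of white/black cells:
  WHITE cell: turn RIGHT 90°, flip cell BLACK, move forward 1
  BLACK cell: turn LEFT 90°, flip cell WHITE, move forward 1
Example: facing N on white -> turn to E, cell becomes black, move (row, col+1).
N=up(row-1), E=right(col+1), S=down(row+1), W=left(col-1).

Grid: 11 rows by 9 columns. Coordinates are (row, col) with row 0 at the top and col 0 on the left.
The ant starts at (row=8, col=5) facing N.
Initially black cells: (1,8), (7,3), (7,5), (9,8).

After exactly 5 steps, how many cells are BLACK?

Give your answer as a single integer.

Step 1: on WHITE (8,5): turn R to E, flip to black, move to (8,6). |black|=5
Step 2: on WHITE (8,6): turn R to S, flip to black, move to (9,6). |black|=6
Step 3: on WHITE (9,6): turn R to W, flip to black, move to (9,5). |black|=7
Step 4: on WHITE (9,5): turn R to N, flip to black, move to (8,5). |black|=8
Step 5: on BLACK (8,5): turn L to W, flip to white, move to (8,4). |black|=7

Answer: 7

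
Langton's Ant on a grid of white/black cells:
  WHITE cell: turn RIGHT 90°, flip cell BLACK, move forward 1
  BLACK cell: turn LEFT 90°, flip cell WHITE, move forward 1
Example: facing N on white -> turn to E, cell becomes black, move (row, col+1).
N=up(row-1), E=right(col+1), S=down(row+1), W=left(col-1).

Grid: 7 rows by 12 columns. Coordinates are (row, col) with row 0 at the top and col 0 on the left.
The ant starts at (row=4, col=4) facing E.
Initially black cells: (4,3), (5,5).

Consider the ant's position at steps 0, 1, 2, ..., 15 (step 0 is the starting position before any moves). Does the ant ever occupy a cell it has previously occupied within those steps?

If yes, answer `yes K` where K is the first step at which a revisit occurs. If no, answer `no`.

Step 1: on WHITE (4,4): turn R to S, flip to black, move to (5,4). |black|=3 — new cell
Step 2: on WHITE (5,4): turn R to W, flip to black, move to (5,3). |black|=4 — new cell
Step 3: on WHITE (5,3): turn R to N, flip to black, move to (4,3). |black|=5 — new cell
Step 4: on BLACK (4,3): turn L to W, flip to white, move to (4,2). |black|=4 — new cell
Step 5: on WHITE (4,2): turn R to N, flip to black, move to (3,2). |black|=5 — new cell
Step 6: on WHITE (3,2): turn R to E, flip to black, move to (3,3). |black|=6 — new cell
Step 7: on WHITE (3,3): turn R to S, flip to black, move to (4,3). |black|=7 — REVISIT

Answer: yes 7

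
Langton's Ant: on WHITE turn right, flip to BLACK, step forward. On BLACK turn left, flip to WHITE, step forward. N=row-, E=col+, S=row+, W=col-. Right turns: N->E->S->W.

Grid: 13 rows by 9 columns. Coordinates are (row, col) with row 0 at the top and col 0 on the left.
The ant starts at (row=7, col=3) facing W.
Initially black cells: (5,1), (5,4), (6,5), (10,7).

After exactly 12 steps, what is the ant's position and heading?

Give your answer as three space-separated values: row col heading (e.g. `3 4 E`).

Step 1: on WHITE (7,3): turn R to N, flip to black, move to (6,3). |black|=5
Step 2: on WHITE (6,3): turn R to E, flip to black, move to (6,4). |black|=6
Step 3: on WHITE (6,4): turn R to S, flip to black, move to (7,4). |black|=7
Step 4: on WHITE (7,4): turn R to W, flip to black, move to (7,3). |black|=8
Step 5: on BLACK (7,3): turn L to S, flip to white, move to (8,3). |black|=7
Step 6: on WHITE (8,3): turn R to W, flip to black, move to (8,2). |black|=8
Step 7: on WHITE (8,2): turn R to N, flip to black, move to (7,2). |black|=9
Step 8: on WHITE (7,2): turn R to E, flip to black, move to (7,3). |black|=10
Step 9: on WHITE (7,3): turn R to S, flip to black, move to (8,3). |black|=11
Step 10: on BLACK (8,3): turn L to E, flip to white, move to (8,4). |black|=10
Step 11: on WHITE (8,4): turn R to S, flip to black, move to (9,4). |black|=11
Step 12: on WHITE (9,4): turn R to W, flip to black, move to (9,3). |black|=12

Answer: 9 3 W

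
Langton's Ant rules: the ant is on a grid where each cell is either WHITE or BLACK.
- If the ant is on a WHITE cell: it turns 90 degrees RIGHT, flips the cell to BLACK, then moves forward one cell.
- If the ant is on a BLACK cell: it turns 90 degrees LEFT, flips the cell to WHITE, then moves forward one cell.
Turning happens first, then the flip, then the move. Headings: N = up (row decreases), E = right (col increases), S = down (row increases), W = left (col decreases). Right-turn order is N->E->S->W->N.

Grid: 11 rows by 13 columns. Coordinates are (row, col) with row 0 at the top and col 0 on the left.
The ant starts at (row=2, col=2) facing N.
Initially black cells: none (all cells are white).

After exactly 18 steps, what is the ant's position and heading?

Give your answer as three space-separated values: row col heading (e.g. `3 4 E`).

Step 1: on WHITE (2,2): turn R to E, flip to black, move to (2,3). |black|=1
Step 2: on WHITE (2,3): turn R to S, flip to black, move to (3,3). |black|=2
Step 3: on WHITE (3,3): turn R to W, flip to black, move to (3,2). |black|=3
Step 4: on WHITE (3,2): turn R to N, flip to black, move to (2,2). |black|=4
Step 5: on BLACK (2,2): turn L to W, flip to white, move to (2,1). |black|=3
Step 6: on WHITE (2,1): turn R to N, flip to black, move to (1,1). |black|=4
Step 7: on WHITE (1,1): turn R to E, flip to black, move to (1,2). |black|=5
Step 8: on WHITE (1,2): turn R to S, flip to black, move to (2,2). |black|=6
Step 9: on WHITE (2,2): turn R to W, flip to black, move to (2,1). |black|=7
Step 10: on BLACK (2,1): turn L to S, flip to white, move to (3,1). |black|=6
Step 11: on WHITE (3,1): turn R to W, flip to black, move to (3,0). |black|=7
Step 12: on WHITE (3,0): turn R to N, flip to black, move to (2,0). |black|=8
Step 13: on WHITE (2,0): turn R to E, flip to black, move to (2,1). |black|=9
Step 14: on WHITE (2,1): turn R to S, flip to black, move to (3,1). |black|=10
Step 15: on BLACK (3,1): turn L to E, flip to white, move to (3,2). |black|=9
Step 16: on BLACK (3,2): turn L to N, flip to white, move to (2,2). |black|=8
Step 17: on BLACK (2,2): turn L to W, flip to white, move to (2,1). |black|=7
Step 18: on BLACK (2,1): turn L to S, flip to white, move to (3,1). |black|=6

Answer: 3 1 S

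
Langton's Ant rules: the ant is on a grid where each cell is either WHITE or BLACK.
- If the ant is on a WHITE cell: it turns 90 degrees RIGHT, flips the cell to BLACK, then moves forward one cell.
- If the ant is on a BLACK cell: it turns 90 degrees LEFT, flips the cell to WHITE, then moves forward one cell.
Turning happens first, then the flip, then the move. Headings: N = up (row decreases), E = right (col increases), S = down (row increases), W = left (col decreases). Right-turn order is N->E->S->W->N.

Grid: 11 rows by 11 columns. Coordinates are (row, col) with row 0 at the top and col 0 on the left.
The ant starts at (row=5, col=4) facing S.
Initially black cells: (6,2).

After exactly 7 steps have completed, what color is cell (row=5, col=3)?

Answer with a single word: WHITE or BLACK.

Step 1: on WHITE (5,4): turn R to W, flip to black, move to (5,3). |black|=2
Step 2: on WHITE (5,3): turn R to N, flip to black, move to (4,3). |black|=3
Step 3: on WHITE (4,3): turn R to E, flip to black, move to (4,4). |black|=4
Step 4: on WHITE (4,4): turn R to S, flip to black, move to (5,4). |black|=5
Step 5: on BLACK (5,4): turn L to E, flip to white, move to (5,5). |black|=4
Step 6: on WHITE (5,5): turn R to S, flip to black, move to (6,5). |black|=5
Step 7: on WHITE (6,5): turn R to W, flip to black, move to (6,4). |black|=6

Answer: BLACK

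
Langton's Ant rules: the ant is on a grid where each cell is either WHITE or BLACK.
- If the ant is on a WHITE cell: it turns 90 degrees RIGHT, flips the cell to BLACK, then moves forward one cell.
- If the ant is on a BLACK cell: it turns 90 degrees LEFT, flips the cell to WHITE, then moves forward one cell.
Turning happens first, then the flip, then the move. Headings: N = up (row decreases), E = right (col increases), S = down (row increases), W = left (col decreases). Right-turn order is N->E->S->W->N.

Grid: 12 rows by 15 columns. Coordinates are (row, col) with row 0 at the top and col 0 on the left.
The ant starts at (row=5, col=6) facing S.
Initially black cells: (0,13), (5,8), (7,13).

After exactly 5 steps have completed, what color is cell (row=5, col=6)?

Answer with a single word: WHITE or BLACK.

Step 1: on WHITE (5,6): turn R to W, flip to black, move to (5,5). |black|=4
Step 2: on WHITE (5,5): turn R to N, flip to black, move to (4,5). |black|=5
Step 3: on WHITE (4,5): turn R to E, flip to black, move to (4,6). |black|=6
Step 4: on WHITE (4,6): turn R to S, flip to black, move to (5,6). |black|=7
Step 5: on BLACK (5,6): turn L to E, flip to white, move to (5,7). |black|=6

Answer: WHITE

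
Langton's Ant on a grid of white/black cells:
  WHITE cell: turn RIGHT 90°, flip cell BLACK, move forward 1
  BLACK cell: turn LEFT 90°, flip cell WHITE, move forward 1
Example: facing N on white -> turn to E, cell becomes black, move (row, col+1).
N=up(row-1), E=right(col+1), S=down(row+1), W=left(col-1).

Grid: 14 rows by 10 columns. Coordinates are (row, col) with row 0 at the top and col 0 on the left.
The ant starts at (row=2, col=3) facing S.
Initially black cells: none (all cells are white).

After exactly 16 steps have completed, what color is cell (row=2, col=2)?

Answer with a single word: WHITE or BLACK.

Step 1: on WHITE (2,3): turn R to W, flip to black, move to (2,2). |black|=1
Step 2: on WHITE (2,2): turn R to N, flip to black, move to (1,2). |black|=2
Step 3: on WHITE (1,2): turn R to E, flip to black, move to (1,3). |black|=3
Step 4: on WHITE (1,3): turn R to S, flip to black, move to (2,3). |black|=4
Step 5: on BLACK (2,3): turn L to E, flip to white, move to (2,4). |black|=3
Step 6: on WHITE (2,4): turn R to S, flip to black, move to (3,4). |black|=4
Step 7: on WHITE (3,4): turn R to W, flip to black, move to (3,3). |black|=5
Step 8: on WHITE (3,3): turn R to N, flip to black, move to (2,3). |black|=6
Step 9: on WHITE (2,3): turn R to E, flip to black, move to (2,4). |black|=7
Step 10: on BLACK (2,4): turn L to N, flip to white, move to (1,4). |black|=6
Step 11: on WHITE (1,4): turn R to E, flip to black, move to (1,5). |black|=7
Step 12: on WHITE (1,5): turn R to S, flip to black, move to (2,5). |black|=8
Step 13: on WHITE (2,5): turn R to W, flip to black, move to (2,4). |black|=9
Step 14: on WHITE (2,4): turn R to N, flip to black, move to (1,4). |black|=10
Step 15: on BLACK (1,4): turn L to W, flip to white, move to (1,3). |black|=9
Step 16: on BLACK (1,3): turn L to S, flip to white, move to (2,3). |black|=8

Answer: BLACK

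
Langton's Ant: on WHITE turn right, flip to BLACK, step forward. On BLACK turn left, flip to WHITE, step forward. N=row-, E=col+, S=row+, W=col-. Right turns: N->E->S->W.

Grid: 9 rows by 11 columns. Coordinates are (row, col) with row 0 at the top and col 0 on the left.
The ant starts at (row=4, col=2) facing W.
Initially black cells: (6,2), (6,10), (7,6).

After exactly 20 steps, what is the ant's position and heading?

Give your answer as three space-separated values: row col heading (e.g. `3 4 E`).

Step 1: on WHITE (4,2): turn R to N, flip to black, move to (3,2). |black|=4
Step 2: on WHITE (3,2): turn R to E, flip to black, move to (3,3). |black|=5
Step 3: on WHITE (3,3): turn R to S, flip to black, move to (4,3). |black|=6
Step 4: on WHITE (4,3): turn R to W, flip to black, move to (4,2). |black|=7
Step 5: on BLACK (4,2): turn L to S, flip to white, move to (5,2). |black|=6
Step 6: on WHITE (5,2): turn R to W, flip to black, move to (5,1). |black|=7
Step 7: on WHITE (5,1): turn R to N, flip to black, move to (4,1). |black|=8
Step 8: on WHITE (4,1): turn R to E, flip to black, move to (4,2). |black|=9
Step 9: on WHITE (4,2): turn R to S, flip to black, move to (5,2). |black|=10
Step 10: on BLACK (5,2): turn L to E, flip to white, move to (5,3). |black|=9
Step 11: on WHITE (5,3): turn R to S, flip to black, move to (6,3). |black|=10
Step 12: on WHITE (6,3): turn R to W, flip to black, move to (6,2). |black|=11
Step 13: on BLACK (6,2): turn L to S, flip to white, move to (7,2). |black|=10
Step 14: on WHITE (7,2): turn R to W, flip to black, move to (7,1). |black|=11
Step 15: on WHITE (7,1): turn R to N, flip to black, move to (6,1). |black|=12
Step 16: on WHITE (6,1): turn R to E, flip to black, move to (6,2). |black|=13
Step 17: on WHITE (6,2): turn R to S, flip to black, move to (7,2). |black|=14
Step 18: on BLACK (7,2): turn L to E, flip to white, move to (7,3). |black|=13
Step 19: on WHITE (7,3): turn R to S, flip to black, move to (8,3). |black|=14
Step 20: on WHITE (8,3): turn R to W, flip to black, move to (8,2). |black|=15

Answer: 8 2 W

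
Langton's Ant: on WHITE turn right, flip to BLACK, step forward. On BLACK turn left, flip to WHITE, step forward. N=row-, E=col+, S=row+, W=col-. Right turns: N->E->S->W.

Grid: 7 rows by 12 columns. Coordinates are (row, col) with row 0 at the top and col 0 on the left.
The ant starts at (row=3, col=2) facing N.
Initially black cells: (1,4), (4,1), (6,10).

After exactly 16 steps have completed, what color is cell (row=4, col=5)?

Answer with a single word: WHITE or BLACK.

Step 1: on WHITE (3,2): turn R to E, flip to black, move to (3,3). |black|=4
Step 2: on WHITE (3,3): turn R to S, flip to black, move to (4,3). |black|=5
Step 3: on WHITE (4,3): turn R to W, flip to black, move to (4,2). |black|=6
Step 4: on WHITE (4,2): turn R to N, flip to black, move to (3,2). |black|=7
Step 5: on BLACK (3,2): turn L to W, flip to white, move to (3,1). |black|=6
Step 6: on WHITE (3,1): turn R to N, flip to black, move to (2,1). |black|=7
Step 7: on WHITE (2,1): turn R to E, flip to black, move to (2,2). |black|=8
Step 8: on WHITE (2,2): turn R to S, flip to black, move to (3,2). |black|=9
Step 9: on WHITE (3,2): turn R to W, flip to black, move to (3,1). |black|=10
Step 10: on BLACK (3,1): turn L to S, flip to white, move to (4,1). |black|=9
Step 11: on BLACK (4,1): turn L to E, flip to white, move to (4,2). |black|=8
Step 12: on BLACK (4,2): turn L to N, flip to white, move to (3,2). |black|=7
Step 13: on BLACK (3,2): turn L to W, flip to white, move to (3,1). |black|=6
Step 14: on WHITE (3,1): turn R to N, flip to black, move to (2,1). |black|=7
Step 15: on BLACK (2,1): turn L to W, flip to white, move to (2,0). |black|=6
Step 16: on WHITE (2,0): turn R to N, flip to black, move to (1,0). |black|=7

Answer: WHITE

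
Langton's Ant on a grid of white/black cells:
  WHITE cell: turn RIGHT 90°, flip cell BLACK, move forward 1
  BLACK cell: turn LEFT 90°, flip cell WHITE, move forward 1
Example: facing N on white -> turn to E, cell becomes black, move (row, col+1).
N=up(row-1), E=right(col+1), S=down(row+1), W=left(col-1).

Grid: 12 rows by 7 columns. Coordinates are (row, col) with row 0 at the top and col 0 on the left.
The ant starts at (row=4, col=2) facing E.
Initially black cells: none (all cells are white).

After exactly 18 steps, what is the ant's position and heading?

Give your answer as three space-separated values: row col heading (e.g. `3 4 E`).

Step 1: on WHITE (4,2): turn R to S, flip to black, move to (5,2). |black|=1
Step 2: on WHITE (5,2): turn R to W, flip to black, move to (5,1). |black|=2
Step 3: on WHITE (5,1): turn R to N, flip to black, move to (4,1). |black|=3
Step 4: on WHITE (4,1): turn R to E, flip to black, move to (4,2). |black|=4
Step 5: on BLACK (4,2): turn L to N, flip to white, move to (3,2). |black|=3
Step 6: on WHITE (3,2): turn R to E, flip to black, move to (3,3). |black|=4
Step 7: on WHITE (3,3): turn R to S, flip to black, move to (4,3). |black|=5
Step 8: on WHITE (4,3): turn R to W, flip to black, move to (4,2). |black|=6
Step 9: on WHITE (4,2): turn R to N, flip to black, move to (3,2). |black|=7
Step 10: on BLACK (3,2): turn L to W, flip to white, move to (3,1). |black|=6
Step 11: on WHITE (3,1): turn R to N, flip to black, move to (2,1). |black|=7
Step 12: on WHITE (2,1): turn R to E, flip to black, move to (2,2). |black|=8
Step 13: on WHITE (2,2): turn R to S, flip to black, move to (3,2). |black|=9
Step 14: on WHITE (3,2): turn R to W, flip to black, move to (3,1). |black|=10
Step 15: on BLACK (3,1): turn L to S, flip to white, move to (4,1). |black|=9
Step 16: on BLACK (4,1): turn L to E, flip to white, move to (4,2). |black|=8
Step 17: on BLACK (4,2): turn L to N, flip to white, move to (3,2). |black|=7
Step 18: on BLACK (3,2): turn L to W, flip to white, move to (3,1). |black|=6

Answer: 3 1 W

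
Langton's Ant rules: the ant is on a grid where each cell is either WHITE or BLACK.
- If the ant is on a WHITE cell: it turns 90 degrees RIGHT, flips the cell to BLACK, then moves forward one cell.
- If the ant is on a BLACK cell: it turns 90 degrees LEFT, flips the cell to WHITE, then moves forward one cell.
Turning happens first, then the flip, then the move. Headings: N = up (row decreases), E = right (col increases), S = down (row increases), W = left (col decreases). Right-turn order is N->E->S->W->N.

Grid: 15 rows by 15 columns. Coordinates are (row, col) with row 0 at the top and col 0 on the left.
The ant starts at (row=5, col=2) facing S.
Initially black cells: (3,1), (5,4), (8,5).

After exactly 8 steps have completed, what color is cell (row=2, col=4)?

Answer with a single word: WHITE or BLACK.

Answer: WHITE

Derivation:
Step 1: on WHITE (5,2): turn R to W, flip to black, move to (5,1). |black|=4
Step 2: on WHITE (5,1): turn R to N, flip to black, move to (4,1). |black|=5
Step 3: on WHITE (4,1): turn R to E, flip to black, move to (4,2). |black|=6
Step 4: on WHITE (4,2): turn R to S, flip to black, move to (5,2). |black|=7
Step 5: on BLACK (5,2): turn L to E, flip to white, move to (5,3). |black|=6
Step 6: on WHITE (5,3): turn R to S, flip to black, move to (6,3). |black|=7
Step 7: on WHITE (6,3): turn R to W, flip to black, move to (6,2). |black|=8
Step 8: on WHITE (6,2): turn R to N, flip to black, move to (5,2). |black|=9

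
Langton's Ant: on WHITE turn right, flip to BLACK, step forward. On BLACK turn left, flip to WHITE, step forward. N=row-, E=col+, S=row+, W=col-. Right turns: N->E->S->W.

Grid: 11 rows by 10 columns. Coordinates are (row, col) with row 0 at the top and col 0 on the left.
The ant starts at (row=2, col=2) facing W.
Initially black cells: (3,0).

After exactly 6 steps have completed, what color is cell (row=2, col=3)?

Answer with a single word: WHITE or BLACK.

Step 1: on WHITE (2,2): turn R to N, flip to black, move to (1,2). |black|=2
Step 2: on WHITE (1,2): turn R to E, flip to black, move to (1,3). |black|=3
Step 3: on WHITE (1,3): turn R to S, flip to black, move to (2,3). |black|=4
Step 4: on WHITE (2,3): turn R to W, flip to black, move to (2,2). |black|=5
Step 5: on BLACK (2,2): turn L to S, flip to white, move to (3,2). |black|=4
Step 6: on WHITE (3,2): turn R to W, flip to black, move to (3,1). |black|=5

Answer: BLACK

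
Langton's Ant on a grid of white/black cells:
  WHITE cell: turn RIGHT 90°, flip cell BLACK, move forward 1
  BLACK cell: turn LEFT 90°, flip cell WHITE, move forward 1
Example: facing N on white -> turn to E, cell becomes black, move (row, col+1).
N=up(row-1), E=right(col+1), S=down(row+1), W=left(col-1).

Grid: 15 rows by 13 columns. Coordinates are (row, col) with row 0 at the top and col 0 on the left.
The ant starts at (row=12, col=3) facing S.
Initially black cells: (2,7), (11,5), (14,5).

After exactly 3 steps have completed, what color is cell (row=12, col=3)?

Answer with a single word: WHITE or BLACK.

Step 1: on WHITE (12,3): turn R to W, flip to black, move to (12,2). |black|=4
Step 2: on WHITE (12,2): turn R to N, flip to black, move to (11,2). |black|=5
Step 3: on WHITE (11,2): turn R to E, flip to black, move to (11,3). |black|=6

Answer: BLACK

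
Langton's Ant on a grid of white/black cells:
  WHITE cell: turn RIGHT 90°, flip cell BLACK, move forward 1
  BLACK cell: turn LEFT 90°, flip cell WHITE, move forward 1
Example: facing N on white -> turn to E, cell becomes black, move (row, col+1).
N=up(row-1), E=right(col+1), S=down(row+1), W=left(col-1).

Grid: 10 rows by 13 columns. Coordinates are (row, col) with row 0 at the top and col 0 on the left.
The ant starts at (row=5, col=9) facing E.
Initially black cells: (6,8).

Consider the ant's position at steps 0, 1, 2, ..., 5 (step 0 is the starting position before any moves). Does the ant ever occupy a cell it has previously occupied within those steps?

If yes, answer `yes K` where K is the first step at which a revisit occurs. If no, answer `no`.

Step 1: on WHITE (5,9): turn R to S, flip to black, move to (6,9). |black|=2 — new cell
Step 2: on WHITE (6,9): turn R to W, flip to black, move to (6,8). |black|=3 — new cell
Step 3: on BLACK (6,8): turn L to S, flip to white, move to (7,8). |black|=2 — new cell
Step 4: on WHITE (7,8): turn R to W, flip to black, move to (7,7). |black|=3 — new cell
Step 5: on WHITE (7,7): turn R to N, flip to black, move to (6,7). |black|=4 — new cell
No revisit within 5 steps.

Answer: no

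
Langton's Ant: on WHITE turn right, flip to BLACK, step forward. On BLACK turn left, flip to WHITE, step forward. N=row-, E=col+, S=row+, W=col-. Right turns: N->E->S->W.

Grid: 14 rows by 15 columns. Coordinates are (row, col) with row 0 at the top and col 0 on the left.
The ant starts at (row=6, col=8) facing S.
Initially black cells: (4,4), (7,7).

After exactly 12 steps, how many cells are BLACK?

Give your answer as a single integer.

Step 1: on WHITE (6,8): turn R to W, flip to black, move to (6,7). |black|=3
Step 2: on WHITE (6,7): turn R to N, flip to black, move to (5,7). |black|=4
Step 3: on WHITE (5,7): turn R to E, flip to black, move to (5,8). |black|=5
Step 4: on WHITE (5,8): turn R to S, flip to black, move to (6,8). |black|=6
Step 5: on BLACK (6,8): turn L to E, flip to white, move to (6,9). |black|=5
Step 6: on WHITE (6,9): turn R to S, flip to black, move to (7,9). |black|=6
Step 7: on WHITE (7,9): turn R to W, flip to black, move to (7,8). |black|=7
Step 8: on WHITE (7,8): turn R to N, flip to black, move to (6,8). |black|=8
Step 9: on WHITE (6,8): turn R to E, flip to black, move to (6,9). |black|=9
Step 10: on BLACK (6,9): turn L to N, flip to white, move to (5,9). |black|=8
Step 11: on WHITE (5,9): turn R to E, flip to black, move to (5,10). |black|=9
Step 12: on WHITE (5,10): turn R to S, flip to black, move to (6,10). |black|=10

Answer: 10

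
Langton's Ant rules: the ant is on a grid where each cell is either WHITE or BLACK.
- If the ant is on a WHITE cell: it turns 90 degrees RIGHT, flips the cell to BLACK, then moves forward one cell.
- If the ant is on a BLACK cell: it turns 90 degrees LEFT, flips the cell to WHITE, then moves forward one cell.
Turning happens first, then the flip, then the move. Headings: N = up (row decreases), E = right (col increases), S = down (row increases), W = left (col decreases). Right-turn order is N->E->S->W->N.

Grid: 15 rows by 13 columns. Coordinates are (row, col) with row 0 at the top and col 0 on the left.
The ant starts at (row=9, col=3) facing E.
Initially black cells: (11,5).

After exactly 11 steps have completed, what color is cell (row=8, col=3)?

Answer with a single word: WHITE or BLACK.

Answer: WHITE

Derivation:
Step 1: on WHITE (9,3): turn R to S, flip to black, move to (10,3). |black|=2
Step 2: on WHITE (10,3): turn R to W, flip to black, move to (10,2). |black|=3
Step 3: on WHITE (10,2): turn R to N, flip to black, move to (9,2). |black|=4
Step 4: on WHITE (9,2): turn R to E, flip to black, move to (9,3). |black|=5
Step 5: on BLACK (9,3): turn L to N, flip to white, move to (8,3). |black|=4
Step 6: on WHITE (8,3): turn R to E, flip to black, move to (8,4). |black|=5
Step 7: on WHITE (8,4): turn R to S, flip to black, move to (9,4). |black|=6
Step 8: on WHITE (9,4): turn R to W, flip to black, move to (9,3). |black|=7
Step 9: on WHITE (9,3): turn R to N, flip to black, move to (8,3). |black|=8
Step 10: on BLACK (8,3): turn L to W, flip to white, move to (8,2). |black|=7
Step 11: on WHITE (8,2): turn R to N, flip to black, move to (7,2). |black|=8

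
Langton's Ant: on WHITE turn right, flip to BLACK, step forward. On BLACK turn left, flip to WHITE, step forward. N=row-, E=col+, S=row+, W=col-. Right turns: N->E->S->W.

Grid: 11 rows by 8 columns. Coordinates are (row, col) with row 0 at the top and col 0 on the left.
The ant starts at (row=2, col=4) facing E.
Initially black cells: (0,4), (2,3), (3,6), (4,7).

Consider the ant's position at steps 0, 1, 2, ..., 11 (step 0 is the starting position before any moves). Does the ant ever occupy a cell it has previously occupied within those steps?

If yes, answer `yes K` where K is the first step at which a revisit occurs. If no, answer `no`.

Step 1: on WHITE (2,4): turn R to S, flip to black, move to (3,4). |black|=5 — new cell
Step 2: on WHITE (3,4): turn R to W, flip to black, move to (3,3). |black|=6 — new cell
Step 3: on WHITE (3,3): turn R to N, flip to black, move to (2,3). |black|=7 — new cell
Step 4: on BLACK (2,3): turn L to W, flip to white, move to (2,2). |black|=6 — new cell
Step 5: on WHITE (2,2): turn R to N, flip to black, move to (1,2). |black|=7 — new cell
Step 6: on WHITE (1,2): turn R to E, flip to black, move to (1,3). |black|=8 — new cell
Step 7: on WHITE (1,3): turn R to S, flip to black, move to (2,3). |black|=9 — REVISIT

Answer: yes 7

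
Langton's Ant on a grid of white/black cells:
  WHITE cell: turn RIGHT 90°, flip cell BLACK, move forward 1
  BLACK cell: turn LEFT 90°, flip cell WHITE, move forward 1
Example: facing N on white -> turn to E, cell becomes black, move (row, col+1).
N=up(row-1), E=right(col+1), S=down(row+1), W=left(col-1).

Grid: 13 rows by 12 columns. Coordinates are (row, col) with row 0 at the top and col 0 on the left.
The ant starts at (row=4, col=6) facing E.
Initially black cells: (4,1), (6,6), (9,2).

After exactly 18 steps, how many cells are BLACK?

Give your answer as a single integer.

Answer: 9

Derivation:
Step 1: on WHITE (4,6): turn R to S, flip to black, move to (5,6). |black|=4
Step 2: on WHITE (5,6): turn R to W, flip to black, move to (5,5). |black|=5
Step 3: on WHITE (5,5): turn R to N, flip to black, move to (4,5). |black|=6
Step 4: on WHITE (4,5): turn R to E, flip to black, move to (4,6). |black|=7
Step 5: on BLACK (4,6): turn L to N, flip to white, move to (3,6). |black|=6
Step 6: on WHITE (3,6): turn R to E, flip to black, move to (3,7). |black|=7
Step 7: on WHITE (3,7): turn R to S, flip to black, move to (4,7). |black|=8
Step 8: on WHITE (4,7): turn R to W, flip to black, move to (4,6). |black|=9
Step 9: on WHITE (4,6): turn R to N, flip to black, move to (3,6). |black|=10
Step 10: on BLACK (3,6): turn L to W, flip to white, move to (3,5). |black|=9
Step 11: on WHITE (3,5): turn R to N, flip to black, move to (2,5). |black|=10
Step 12: on WHITE (2,5): turn R to E, flip to black, move to (2,6). |black|=11
Step 13: on WHITE (2,6): turn R to S, flip to black, move to (3,6). |black|=12
Step 14: on WHITE (3,6): turn R to W, flip to black, move to (3,5). |black|=13
Step 15: on BLACK (3,5): turn L to S, flip to white, move to (4,5). |black|=12
Step 16: on BLACK (4,5): turn L to E, flip to white, move to (4,6). |black|=11
Step 17: on BLACK (4,6): turn L to N, flip to white, move to (3,6). |black|=10
Step 18: on BLACK (3,6): turn L to W, flip to white, move to (3,5). |black|=9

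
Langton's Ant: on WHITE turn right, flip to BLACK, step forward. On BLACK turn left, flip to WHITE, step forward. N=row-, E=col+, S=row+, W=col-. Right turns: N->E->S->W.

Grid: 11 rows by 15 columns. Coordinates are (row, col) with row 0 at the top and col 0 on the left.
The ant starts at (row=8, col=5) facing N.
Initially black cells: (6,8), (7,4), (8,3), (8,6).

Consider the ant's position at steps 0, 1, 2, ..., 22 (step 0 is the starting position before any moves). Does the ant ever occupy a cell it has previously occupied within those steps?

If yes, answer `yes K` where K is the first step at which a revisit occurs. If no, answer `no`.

Answer: yes 5

Derivation:
Step 1: on WHITE (8,5): turn R to E, flip to black, move to (8,6). |black|=5 — new cell
Step 2: on BLACK (8,6): turn L to N, flip to white, move to (7,6). |black|=4 — new cell
Step 3: on WHITE (7,6): turn R to E, flip to black, move to (7,7). |black|=5 — new cell
Step 4: on WHITE (7,7): turn R to S, flip to black, move to (8,7). |black|=6 — new cell
Step 5: on WHITE (8,7): turn R to W, flip to black, move to (8,6). |black|=7 — REVISIT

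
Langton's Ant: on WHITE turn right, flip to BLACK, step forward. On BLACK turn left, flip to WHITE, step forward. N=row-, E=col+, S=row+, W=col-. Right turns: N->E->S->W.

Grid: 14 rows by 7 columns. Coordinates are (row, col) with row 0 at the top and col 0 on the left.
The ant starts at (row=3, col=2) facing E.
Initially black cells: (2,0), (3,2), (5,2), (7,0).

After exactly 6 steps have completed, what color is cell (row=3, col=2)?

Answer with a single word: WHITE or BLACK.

Answer: BLACK

Derivation:
Step 1: on BLACK (3,2): turn L to N, flip to white, move to (2,2). |black|=3
Step 2: on WHITE (2,2): turn R to E, flip to black, move to (2,3). |black|=4
Step 3: on WHITE (2,3): turn R to S, flip to black, move to (3,3). |black|=5
Step 4: on WHITE (3,3): turn R to W, flip to black, move to (3,2). |black|=6
Step 5: on WHITE (3,2): turn R to N, flip to black, move to (2,2). |black|=7
Step 6: on BLACK (2,2): turn L to W, flip to white, move to (2,1). |black|=6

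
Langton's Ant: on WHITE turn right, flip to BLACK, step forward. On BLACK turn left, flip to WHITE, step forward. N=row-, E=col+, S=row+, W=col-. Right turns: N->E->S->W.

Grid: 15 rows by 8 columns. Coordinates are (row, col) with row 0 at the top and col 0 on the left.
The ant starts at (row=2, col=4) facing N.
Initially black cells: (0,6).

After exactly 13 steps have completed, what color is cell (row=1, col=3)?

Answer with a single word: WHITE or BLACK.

Answer: BLACK

Derivation:
Step 1: on WHITE (2,4): turn R to E, flip to black, move to (2,5). |black|=2
Step 2: on WHITE (2,5): turn R to S, flip to black, move to (3,5). |black|=3
Step 3: on WHITE (3,5): turn R to W, flip to black, move to (3,4). |black|=4
Step 4: on WHITE (3,4): turn R to N, flip to black, move to (2,4). |black|=5
Step 5: on BLACK (2,4): turn L to W, flip to white, move to (2,3). |black|=4
Step 6: on WHITE (2,3): turn R to N, flip to black, move to (1,3). |black|=5
Step 7: on WHITE (1,3): turn R to E, flip to black, move to (1,4). |black|=6
Step 8: on WHITE (1,4): turn R to S, flip to black, move to (2,4). |black|=7
Step 9: on WHITE (2,4): turn R to W, flip to black, move to (2,3). |black|=8
Step 10: on BLACK (2,3): turn L to S, flip to white, move to (3,3). |black|=7
Step 11: on WHITE (3,3): turn R to W, flip to black, move to (3,2). |black|=8
Step 12: on WHITE (3,2): turn R to N, flip to black, move to (2,2). |black|=9
Step 13: on WHITE (2,2): turn R to E, flip to black, move to (2,3). |black|=10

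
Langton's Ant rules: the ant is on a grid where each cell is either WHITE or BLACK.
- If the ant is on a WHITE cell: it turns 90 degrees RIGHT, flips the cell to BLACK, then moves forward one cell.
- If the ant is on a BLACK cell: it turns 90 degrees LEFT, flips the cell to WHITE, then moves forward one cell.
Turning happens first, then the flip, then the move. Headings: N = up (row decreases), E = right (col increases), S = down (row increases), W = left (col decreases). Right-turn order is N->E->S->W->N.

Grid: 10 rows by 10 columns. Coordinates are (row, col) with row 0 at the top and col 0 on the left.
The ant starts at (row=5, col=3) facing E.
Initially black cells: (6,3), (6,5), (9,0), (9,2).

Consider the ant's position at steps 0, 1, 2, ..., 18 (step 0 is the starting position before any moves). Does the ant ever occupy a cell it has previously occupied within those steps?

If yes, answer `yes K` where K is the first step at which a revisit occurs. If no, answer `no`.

Answer: yes 5

Derivation:
Step 1: on WHITE (5,3): turn R to S, flip to black, move to (6,3). |black|=5 — new cell
Step 2: on BLACK (6,3): turn L to E, flip to white, move to (6,4). |black|=4 — new cell
Step 3: on WHITE (6,4): turn R to S, flip to black, move to (7,4). |black|=5 — new cell
Step 4: on WHITE (7,4): turn R to W, flip to black, move to (7,3). |black|=6 — new cell
Step 5: on WHITE (7,3): turn R to N, flip to black, move to (6,3). |black|=7 — REVISIT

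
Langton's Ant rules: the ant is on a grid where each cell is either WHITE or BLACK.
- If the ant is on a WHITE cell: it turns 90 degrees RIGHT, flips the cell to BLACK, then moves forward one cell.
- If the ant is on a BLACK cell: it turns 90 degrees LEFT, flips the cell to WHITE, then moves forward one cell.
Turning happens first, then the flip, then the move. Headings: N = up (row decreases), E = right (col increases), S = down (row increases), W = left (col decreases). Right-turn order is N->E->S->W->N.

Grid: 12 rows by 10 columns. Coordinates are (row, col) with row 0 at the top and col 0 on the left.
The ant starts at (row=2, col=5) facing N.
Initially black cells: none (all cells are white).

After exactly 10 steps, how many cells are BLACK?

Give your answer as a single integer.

Answer: 6

Derivation:
Step 1: on WHITE (2,5): turn R to E, flip to black, move to (2,6). |black|=1
Step 2: on WHITE (2,6): turn R to S, flip to black, move to (3,6). |black|=2
Step 3: on WHITE (3,6): turn R to W, flip to black, move to (3,5). |black|=3
Step 4: on WHITE (3,5): turn R to N, flip to black, move to (2,5). |black|=4
Step 5: on BLACK (2,5): turn L to W, flip to white, move to (2,4). |black|=3
Step 6: on WHITE (2,4): turn R to N, flip to black, move to (1,4). |black|=4
Step 7: on WHITE (1,4): turn R to E, flip to black, move to (1,5). |black|=5
Step 8: on WHITE (1,5): turn R to S, flip to black, move to (2,5). |black|=6
Step 9: on WHITE (2,5): turn R to W, flip to black, move to (2,4). |black|=7
Step 10: on BLACK (2,4): turn L to S, flip to white, move to (3,4). |black|=6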